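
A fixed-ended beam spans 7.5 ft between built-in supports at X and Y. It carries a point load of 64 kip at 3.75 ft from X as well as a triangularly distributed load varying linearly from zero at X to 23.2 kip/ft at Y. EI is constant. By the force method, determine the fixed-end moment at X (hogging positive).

M_X = 103.5 kip·ft

Release both end moments; the primary structure is a simply-supported span XY with redundants M_X and M_Y.
On the primary (simply-supported) span, the end slopes from the loading are:
  at X: point load 64 at a = 3.75: Pab(L + b)/(6LEI) = 225/EI
  at Y: point load 64 at a = 3.75: Pab(L + a)/(6LEI) = 225/EI
  at X: triangular load, peak 23.2: 7w₀L³/(360EI) = 190.3/EI
  at Y: triangular load, peak 23.2: w₀L³/(45EI) = 217.5/EI
  θ_X0 = 415.3/EI,  θ_Y0 = 442.5/EI
Flexibility coefficients: a unit moment at one end gives L/(3EI) there and L/(6EI) at the far end, so f₁₁ = f₂₂ = 2.5/EI and f₁₂ = f₂₁ = 1.25/EI.
Compatibility — zero rotation at each built-in end:
  2.5 M_X + 1.25 M_Y = 415.3
  1.25 M_X + 2.5 M_Y = 442.5
Solving the pair gives M_X = 103.5 kip·ft and M_Y = 125.2 kip·ft (hogging).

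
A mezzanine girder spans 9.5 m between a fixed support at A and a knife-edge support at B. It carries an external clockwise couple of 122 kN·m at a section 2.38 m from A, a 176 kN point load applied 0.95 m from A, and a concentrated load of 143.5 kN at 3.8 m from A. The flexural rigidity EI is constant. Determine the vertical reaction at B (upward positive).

Release the roller at B. Primary structure: cantilever fixed at A.
Primary-structure tip deflection at B by superposition:
  clockwise couple 122 at a = 2.38: M₀a(2L − a)/(2EI) = 2413/EI
  point load 176 at a = 0.95: Pa²(3L − a)/(6EI) = 729.3/EI
  point load 143.5 at a = 3.8: Pa²(3L − a)/(6EI) = 8530/EI
  δ_0 = 11673/EI
Flexibility coefficient — unit upward force at B: δ_{BB} = L³/(3EI) = 285.8/EI.
Compatibility at B: δ_0 − R_B·δ_{BB} = 0, so R_B = 11673/285.8 = 40.84 kN.

R_B = 40.84 kN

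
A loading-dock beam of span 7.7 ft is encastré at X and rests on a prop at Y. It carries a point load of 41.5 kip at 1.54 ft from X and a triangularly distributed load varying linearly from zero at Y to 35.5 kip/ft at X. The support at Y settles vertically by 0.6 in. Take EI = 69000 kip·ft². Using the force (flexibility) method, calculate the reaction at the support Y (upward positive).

R_Y = 6.988 kip

Choose R_Y as the redundant. The primary structure is the cantilever fixed at X.
Primary-structure tip deflection at Y by superposition:
  point load 41.5 at a = 1.54: Pa²(3L − a)/(6EI) = 353.7/EI
  triangular load, peak 35.5 at the fixed end: w₀L⁴/(30EI) = 4160/EI
  δ_0 = 4513/EI
Flexibility coefficient — unit upward force at Y: δ_{YY} = L³/(3EI) = 152.2/EI.
With EI = 69000 kip·ft²: δ_0 = 0.065412 ft and δ_{YY} = 0.002205 ft/kip.
Compatibility — the beam at Y must follow the support down by 0.05 ft: δ_0 − R_Y·δ_{YY} = 0.05, so R_Y = (0.065412 − 0.05)/0.002205 = 6.988 kip.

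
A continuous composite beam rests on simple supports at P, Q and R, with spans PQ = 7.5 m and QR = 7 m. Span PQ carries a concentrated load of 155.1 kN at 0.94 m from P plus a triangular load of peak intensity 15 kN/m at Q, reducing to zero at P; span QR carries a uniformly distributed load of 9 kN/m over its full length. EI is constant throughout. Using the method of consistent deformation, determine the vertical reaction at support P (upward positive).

R_P = 142 kN

Insert a hinge at Q; M_Q is the redundant, and each span becomes simply supported.
Rotations at Q on the released spans (each span's end-slope, ×1/EI):
  span PQ: point load 155.1 at a = 0.94: Pab(L + a)/(6LEI) = 179.4/EI
  span PQ: triangular load, peak 15: w₀L³/(45EI) = 140.6/EI
  span QR: UDL 9: wL³/(24EI) = 128.6/EI
  relative rotation θ_0 = (320 + 128.6)/EI = 448.6/EI
A unit hogging moment at Q produces rotation L₁/(3EI) + L₂/(3EI) = 4.833/EI.
Slope continuity at Q: θ_0 = M_Q·4.833/EI, so M_Q = 448.6/4.833 = 92.82 kN·m (hogging).
Span PQ, ΣM about P with M_Q applied at Q: R_Q^{PQ}·7.5 = 427 + 92.82, so R_Q^{PQ} = 69.32 kN and R_P = 211.3 − 69.32 = 142 kN.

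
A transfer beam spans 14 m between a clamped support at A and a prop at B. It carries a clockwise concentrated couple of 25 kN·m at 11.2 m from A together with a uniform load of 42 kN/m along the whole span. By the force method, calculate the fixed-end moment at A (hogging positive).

Take the reaction at B as the redundant and release it; the primary structure is a cantilever fixed at A.
Deflection at B on the released cantilever, summing each load's contribution:
  clockwise couple 25 at a = 11.2: M₀a(2L − a)/(2EI) = 2352/EI
  UDL 42: wL⁴/(8EI) = 201684/EI
  δ_0 = 204036/EI
Flexibility coefficient — unit upward force at B: δ_{BB} = L³/(3EI) = 914.7/EI.
Compatibility at B: δ_0 − R_B·δ_{BB} = 0, so R_B = 204036/914.7 = 223.1 kN.
Moment equilibrium about A: M_A = Σ(load moments about A) − R_B·L = 4141 − 223.1×14 = 1018 kN·m.

M_A = 1018 kN·m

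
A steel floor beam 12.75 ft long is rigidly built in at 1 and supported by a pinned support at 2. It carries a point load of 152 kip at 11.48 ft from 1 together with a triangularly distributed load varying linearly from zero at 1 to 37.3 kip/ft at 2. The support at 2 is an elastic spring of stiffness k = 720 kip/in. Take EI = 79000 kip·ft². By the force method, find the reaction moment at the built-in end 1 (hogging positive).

M_1 = 492.6 kip·ft

Take the reaction at 2 as the redundant and release it; the primary structure is a cantilever fixed at 1.
Deflection at 2 on the released cantilever, summing each load's contribution:
  point load 152 at a = 11.48: Pa²(3L − a)/(6EI) = 89377/EI
  triangular load, peak 37.3 at the free end: 11w₀L⁴/(120EI) = 90357/EI
  δ_0 = 179734/EI
Flexibility coefficient — unit upward force at 2: δ_{22} = L³/(3EI) = 690.9/EI.
With EI = 79000 kip·ft²: δ_0 = 2.2751 ft and δ_{22} = 0.008745 ft/kip.
Compatibility — the spring shortens by R_2/k under the reaction it provides: δ_0 − R_2·δ_{22} = R_2/k. With 1/k = 1/(720×12) ft/kip = 0.000116 ft/kip, R_2 = δ_0 / (δ_{22} + 1/k) = 2.2751 / (0.008745 + 0.000116) = 256.7 kip.
Moment equilibrium about 1: M_1 = Σ(load moments about 1) − R_2·L = 3766 − 256.7×12.75 = 492.6 kip·ft.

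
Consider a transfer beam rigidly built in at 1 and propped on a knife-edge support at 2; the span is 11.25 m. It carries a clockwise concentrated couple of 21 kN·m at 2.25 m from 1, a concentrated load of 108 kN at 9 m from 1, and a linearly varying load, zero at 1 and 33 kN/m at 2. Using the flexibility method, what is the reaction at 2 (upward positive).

R_2 = 179.1 kN

Release the roller at 2. Primary structure: cantilever fixed at 1.
Free-end deflection of the primary structure under the applied loading (downward +):
  clockwise couple 21 at a = 2.25: M₀a(2L − a)/(2EI) = 478.4/EI
  point load 108 at a = 9: Pa²(3L − a)/(6EI) = 36086/EI
  triangular load, peak 33 at the free end: 11w₀L⁴/(120EI) = 48455/EI
  δ_0 = 85019/EI
Tip deflection under a unit load at 2: L³/(3EI) = 474.6/EI.
The prop prevents deflection at 2: R_2 = δ_0/δ_{22} = 85019/474.6 = 179.1 kN.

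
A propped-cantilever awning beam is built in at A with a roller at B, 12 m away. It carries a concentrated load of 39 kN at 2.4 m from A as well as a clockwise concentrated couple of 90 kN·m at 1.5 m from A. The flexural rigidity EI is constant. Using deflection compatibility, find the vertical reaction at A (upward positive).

Choose R_B as the redundant. The primary structure is the cantilever fixed at A.
Free-end deflection of the primary structure under the applied loading (downward +):
  point load 39 at a = 2.4: Pa²(3L − a)/(6EI) = 1258/EI
  clockwise couple 90 at a = 1.5: M₀a(2L − a)/(2EI) = 1519/EI
  δ_0 = 2777/EI
Tip deflection under a unit load at B: L³/(3EI) = 576/EI.
The prop prevents deflection at B: R_B = δ_0/δ_{BB} = 2777/576 = 4.821 kN.
Vertical equilibrium: R_A = ΣP − R_B = 39 − 4.821 = 34.18 kN.

R_A = 34.18 kN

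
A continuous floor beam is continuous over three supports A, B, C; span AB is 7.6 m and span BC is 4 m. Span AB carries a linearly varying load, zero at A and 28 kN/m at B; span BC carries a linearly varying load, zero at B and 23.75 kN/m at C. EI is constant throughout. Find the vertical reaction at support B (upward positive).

Take M_B as the redundant. Released structure: two simple spans AB and BC with a hinge at B.
Rotations at B on the released spans (each span's end-slope, ×1/EI):
  span AB: triangular load, peak 28: w₀L³/(45EI) = 273.1/EI
  span BC: triangular load, peak 23.75: 7w₀L³/(360EI) = 29.56/EI
  relative rotation θ_0 = (273.1 + 29.56)/EI = 302.7/EI
A unit hogging moment at B produces rotation L₁/(3EI) + L₂/(3EI) = 3.867/EI.
Slope continuity at B: θ_0 = M_B·3.867/EI, so M_B = 302.7/3.867 = 78.28 kN·m (hogging).
Span AB, ΣM about A with M_B applied at B: R_B^{AB}·7.6 = 539.1 + 78.28, so R_B^{AB} = 81.23 kN and R_A = 106.4 − 81.23 = 25.17 kN.
Span BC, ΣM about C: R_B^{BC}·4 = 63.33 + 78.28, so R_B^{BC} = 35.4 kN and R_C = 47.5 − 35.4 = 12.1 kN.
R_B = 81.23 + 35.4 = 116.6 kN.

R_B = 116.6 kN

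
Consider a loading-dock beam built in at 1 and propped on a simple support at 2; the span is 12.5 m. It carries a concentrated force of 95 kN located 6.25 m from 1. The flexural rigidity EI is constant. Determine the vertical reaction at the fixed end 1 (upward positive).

Remove the prop at 2; the released (primary) structure is a cantilever built in at 1.
Deflection at 2 on the released cantilever, summing each load's contribution:
  point load 95 at a = 6.25: Pa²(3L − a)/(6EI) = 19328/EI
Tip deflection under a unit load at 2: L³/(3EI) = 651/EI.
Compatibility at 2: δ_0 − R_2·δ_{22} = 0, so R_2 = 19328/651 = 29.69 kN.
Vertical equilibrium: R_1 = ΣP − R_2 = 95 − 29.69 = 65.31 kN.

R_1 = 65.31 kN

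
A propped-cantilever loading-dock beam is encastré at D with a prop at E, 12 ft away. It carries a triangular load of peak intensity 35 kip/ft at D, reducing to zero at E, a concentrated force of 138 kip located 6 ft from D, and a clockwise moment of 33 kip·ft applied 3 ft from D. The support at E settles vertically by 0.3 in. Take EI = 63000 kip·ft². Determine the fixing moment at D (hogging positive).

M_D = 690.7 kip·ft

Take the reaction at E as the redundant and release it; the primary structure is a cantilever fixed at D.
Free-end deflection of the primary structure under the applied loading (downward +):
  triangular load, peak 35 at the fixed end: w₀L⁴/(30EI) = 24192/EI
  point load 138 at a = 6: Pa²(3L − a)/(6EI) = 24840/EI
  clockwise couple 33 at a = 3: M₀a(2L − a)/(2EI) = 1040/EI
  δ_0 = 50072/EI
Flexibility coefficient — unit upward force at E: δ_{EE} = L³/(3EI) = 576/EI.
With EI = 63000 kip·ft²: δ_0 = 0.79479 ft and δ_{EE} = 0.009143 ft/kip.
Compatibility — the beam at E must follow the support down by 0.025 ft: δ_0 − R_E·δ_{EE} = 0.025, so R_E = (0.79479 − 0.025)/0.009143 = 84.2 kip.
Moment equilibrium about D: M_D = Σ(load moments about D) − R_E·L = 1701 − 84.2×12 = 690.7 kip·ft.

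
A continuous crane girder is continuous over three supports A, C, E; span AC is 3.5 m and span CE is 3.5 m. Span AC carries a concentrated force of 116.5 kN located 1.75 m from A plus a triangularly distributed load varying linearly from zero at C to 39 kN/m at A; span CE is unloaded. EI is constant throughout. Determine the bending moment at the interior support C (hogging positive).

M_C = 52.16 kN·m

Release continuity at C by inserting a hinge; the redundant is the internal moment M_C. The primary structure is two simply-supported spans AC and CE.
Discontinuity in slope at C on the released structure — sum the simple-span end rotations:
  span AC: point load 116.5 at a = 1.75: Pab(L + a)/(6LEI) = 89.2/EI
  span AC: triangular load, peak 39: 7w₀L³/(360EI) = 32.51/EI
  relative rotation θ_0 = (121.7 + 0)/EI = 121.7/EI
A unit hogging moment at C produces rotation L₁/(3EI) + L₂/(3EI) = 2.333/EI.
Slope continuity at C: θ_0 = M_C·2.333/EI, so M_C = 121.7/2.333 = 52.16 kN·m (hogging).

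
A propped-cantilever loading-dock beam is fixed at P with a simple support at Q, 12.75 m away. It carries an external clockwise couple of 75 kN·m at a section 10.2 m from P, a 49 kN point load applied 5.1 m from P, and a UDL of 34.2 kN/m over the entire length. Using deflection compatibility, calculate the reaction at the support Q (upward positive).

R_Q = 182.2 kN

Remove the prop at Q; the released (primary) structure is a cantilever built in at P.
Downward deflection at the released point Q due to the loads:
  clockwise couple 75 at a = 10.2: M₀a(2L − a)/(2EI) = 5852/EI
  point load 49 at a = 5.1: Pa²(3L − a)/(6EI) = 7042/EI
  UDL 34.2: wL⁴/(8EI) = 112974/EI
  δ_0 = 125867/EI
Flexibility coefficient — unit upward force at Q: δ_{QQ} = L³/(3EI) = 690.9/EI.
The prop prevents deflection at Q: R_Q = δ_0/δ_{QQ} = 125867/690.9 = 182.2 kN.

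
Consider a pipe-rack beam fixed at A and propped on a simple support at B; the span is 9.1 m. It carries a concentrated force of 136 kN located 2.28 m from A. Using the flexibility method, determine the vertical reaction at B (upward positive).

Choose R_B as the redundant. The primary structure is the cantilever fixed at A.
Deflection at B on the released cantilever, summing each load's contribution:
  point load 136 at a = 2.28: Pa²(3L − a)/(6EI) = 2948/EI
Tip deflection under a unit load at B: L³/(3EI) = 251.2/EI.
Compatibility at B: δ_0 − R_B·δ_{BB} = 0, so R_B = 2948/251.2 = 11.74 kN.

R_B = 11.74 kN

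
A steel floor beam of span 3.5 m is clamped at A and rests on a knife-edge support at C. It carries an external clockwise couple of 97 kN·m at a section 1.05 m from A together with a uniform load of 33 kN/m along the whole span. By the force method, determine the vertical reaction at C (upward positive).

R_C = 64.51 kN

Release the roller at C. Primary structure: cantilever fixed at A.
Free-end deflection of the primary structure under the applied loading (downward +):
  clockwise couple 97 at a = 1.05: M₀a(2L − a)/(2EI) = 303/EI
  UDL 33: wL⁴/(8EI) = 619/EI
  δ_0 = 922/EI
Flexibility coefficient — unit upward force at C: δ_{CC} = L³/(3EI) = 14.29/EI.
The prop prevents deflection at C: R_C = δ_0/δ_{CC} = 922/14.29 = 64.51 kN.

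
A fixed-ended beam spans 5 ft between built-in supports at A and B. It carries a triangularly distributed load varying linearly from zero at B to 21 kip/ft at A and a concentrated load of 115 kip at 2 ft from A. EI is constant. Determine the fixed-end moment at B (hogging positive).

Release both end moments; the primary structure is a simply-supported span AB with redundants M_A and M_B.
End rotations of the released simple span under the applied load (×1/EI):
  at A: triangular load, peak 21: w₀L³/(45EI) = 58.33/EI
  at B: triangular load, peak 21: 7w₀L³/(360EI) = 51.04/EI
  at A: point load 115 at a = 2: Pab(L + b)/(6LEI) = 184/EI
  at B: point load 115 at a = 2: Pab(L + a)/(6LEI) = 161/EI
  θ_A0 = 242.3/EI,  θ_B0 = 212/EI
Flexibility coefficients: a unit moment at one end gives L/(3EI) there and L/(6EI) at the far end, so f₁₁ = f₂₂ = 1.667/EI and f₁₂ = f₂₁ = 0.8333/EI.
Compatibility — zero rotation at each built-in end:
  1.667 M_A + 0.8333 M_B = 242.3
  0.8333 M_A + 1.667 M_B = 212
Solving the pair gives M_A = 109 kip·ft and M_B = 72.7 kip·ft (hogging).

M_B = 72.7 kip·ft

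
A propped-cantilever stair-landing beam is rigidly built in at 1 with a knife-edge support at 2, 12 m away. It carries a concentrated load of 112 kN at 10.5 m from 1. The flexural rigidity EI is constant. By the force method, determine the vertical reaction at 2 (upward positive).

R_2 = 91.11 kN

Take the reaction at 2 as the redundant and release it; the primary structure is a cantilever fixed at 1.
Deflection at 2 on the released cantilever, summing each load's contribution:
  point load 112 at a = 10.5: Pa²(3L − a)/(6EI) = 52479/EI
Tip deflection under a unit load at 2: L³/(3EI) = 576/EI.
The prop prevents deflection at 2: R_2 = δ_0/δ_{22} = 52479/576 = 91.11 kN.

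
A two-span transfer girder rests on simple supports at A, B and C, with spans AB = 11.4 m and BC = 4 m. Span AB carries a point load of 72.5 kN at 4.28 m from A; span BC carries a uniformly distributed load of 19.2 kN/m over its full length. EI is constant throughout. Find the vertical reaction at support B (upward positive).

Take M_B as the redundant. Released structure: two simple spans AB and BC with a hinge at B.
Rotations at B on the released spans (each span's end-slope, ×1/EI):
  span AB: point load 72.5 at a = 4.28: Pab(L + a)/(6LEI) = 506.5/EI
  span BC: UDL 19.2: wL³/(24EI) = 51.2/EI
  relative rotation θ_0 = (506.5 + 51.2)/EI = 557.7/EI
A unit hogging moment at B produces rotation L₁/(3EI) + L₂/(3EI) = 5.133/EI.
Slope continuity at B: θ_0 = M_B·5.133/EI, so M_B = 557.7/5.133 = 108.6 kN·m (hogging).
Span AB, ΣM about A with M_B applied at B: R_B^{AB}·11.4 = 310.3 + 108.6, so R_B^{AB} = 36.75 kN and R_A = 72.5 − 36.75 = 35.75 kN.
Span BC, ΣM about C: R_B^{BC}·4 = 153.6 + 108.6, so R_B^{BC} = 65.56 kN and R_C = 76.8 − 65.56 = 11.24 kN.
R_B = 36.75 + 65.56 = 102.3 kN.

R_B = 102.3 kN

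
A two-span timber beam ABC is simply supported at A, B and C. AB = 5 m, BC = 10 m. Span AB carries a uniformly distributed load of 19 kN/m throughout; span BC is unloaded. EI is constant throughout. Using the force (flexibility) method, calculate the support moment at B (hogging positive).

M_B = 19.79 kN·m

Take M_B as the redundant. Released structure: two simple spans AB and BC with a hinge at B.
Rotations at B on the released spans (each span's end-slope, ×1/EI):
  span AB: UDL 19: wL³/(24EI) = 98.96/EI
  relative rotation θ_0 = (98.96 + 0)/EI = 98.96/EI
A unit hogging moment at B produces rotation L₁/(3EI) + L₂/(3EI) = 5/EI.
Compatibility: M_B·(L₁+L₂)/(3EI) = θ_0, giving M_B = 19.79 kN·m (hogging).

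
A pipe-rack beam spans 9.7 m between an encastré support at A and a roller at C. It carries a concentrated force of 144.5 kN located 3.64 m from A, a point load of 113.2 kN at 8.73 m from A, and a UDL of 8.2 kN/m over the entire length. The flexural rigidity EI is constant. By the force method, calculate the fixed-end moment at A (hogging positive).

Take the reaction at C as the redundant and release it; the primary structure is a cantilever fixed at A.
Downward deflection at the released point C due to the loads:
  point load 144.5 at a = 3.64: Pa²(3L − a)/(6EI) = 8124/EI
  point load 113.2 at a = 8.73: Pa²(3L − a)/(6EI) = 29290/EI
  UDL 8.2: wL⁴/(8EI) = 9074/EI
  δ_0 = 46488/EI
Flexibility coefficient — unit upward force at C: δ_{CC} = L³/(3EI) = 304.2/EI.
Compatibility at C: δ_0 − R_C·δ_{CC} = 0, so R_C = 46488/304.2 = 152.8 kN.
Moment equilibrium about A: M_A = Σ(load moments about A) − R_C·L = 1900 − 152.8×9.7 = 417.7 kN·m.

M_A = 417.7 kN·m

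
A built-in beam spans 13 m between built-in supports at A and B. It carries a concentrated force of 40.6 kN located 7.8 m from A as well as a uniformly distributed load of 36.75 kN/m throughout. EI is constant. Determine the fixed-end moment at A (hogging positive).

Take the two fixed-end moments M_A, M_B as redundants; the released structure is the simple span AB.
On the primary (simply-supported) span, the end slopes from the loading are:
  at A: point load 40.6 at a = 7.8: Pab(L + b)/(6LEI) = 384.2/EI
  at B: point load 40.6 at a = 7.8: Pab(L + a)/(6LEI) = 439.1/EI
  at A: UDL 36.75: wL³/(24EI) = 3364/EI
  at B: UDL 36.75: wL³/(24EI) = 3364/EI
  θ_A0 = 3748/EI,  θ_B0 = 3803/EI
Flexibility coefficients: a unit moment at one end gives L/(3EI) there and L/(6EI) at the far end, so f₁₁ = f₂₂ = 4.333/EI and f₁₂ = f₂₁ = 2.167/EI.
Compatibility — zero rotation at each built-in end:
  4.333 M_A + 2.167 M_B = 3748
  2.167 M_A + 4.333 M_B = 3803
Solving the pair gives M_A = 568.2 kN·m and M_B = 593.6 kN·m (hogging).

M_A = 568.2 kN·m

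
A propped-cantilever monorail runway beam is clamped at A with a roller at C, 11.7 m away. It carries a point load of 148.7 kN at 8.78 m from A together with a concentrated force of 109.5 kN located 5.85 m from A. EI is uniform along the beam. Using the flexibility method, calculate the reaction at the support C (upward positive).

R_C = 128.4 kN

Remove the prop at C; the released (primary) structure is a cantilever built in at A.
Free-end deflection of the primary structure under the applied loading (downward +):
  point load 148.7 at a = 8.78: Pa²(3L − a)/(6EI) = 50285/EI
  point load 109.5 at a = 5.85: Pa²(3L − a)/(6EI) = 18268/EI
  δ_0 = 68553/EI
Flexibility coefficient — unit upward force at C: δ_{CC} = L³/(3EI) = 533.9/EI.
The prop prevents deflection at C: R_C = δ_0/δ_{CC} = 68553/533.9 = 128.4 kN.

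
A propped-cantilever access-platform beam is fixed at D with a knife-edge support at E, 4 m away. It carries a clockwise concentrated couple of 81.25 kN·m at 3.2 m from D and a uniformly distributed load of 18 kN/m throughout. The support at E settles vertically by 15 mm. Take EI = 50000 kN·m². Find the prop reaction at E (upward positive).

R_E = 21.09 kN

Take the reaction at E as the redundant and release it; the primary structure is a cantilever fixed at D.
Free-end deflection of the primary structure under the applied loading (downward +):
  clockwise couple 81.25 at a = 3.2: M₀a(2L − a)/(2EI) = 624/EI
  UDL 18: wL⁴/(8EI) = 576/EI
  δ_0 = 1200/EI
Flexibility coefficient — unit upward force at E: δ_{EE} = L³/(3EI) = 21.33/EI.
With EI = 50000 kN·m²: δ_0 = 0.024 m and δ_{EE} = 0.000427 m/kN.
Compatibility — the beam at E must follow the support down by 0.015 m: δ_0 − R_E·δ_{EE} = 0.015, so R_E = (0.024 − 0.015)/0.000427 = 21.09 kN.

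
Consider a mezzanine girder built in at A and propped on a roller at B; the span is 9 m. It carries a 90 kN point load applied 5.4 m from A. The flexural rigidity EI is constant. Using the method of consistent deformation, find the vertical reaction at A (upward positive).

R_A = 51.12 kN

Choose R_B as the redundant. The primary structure is the cantilever fixed at A.
Free-end deflection of the primary structure under the applied loading (downward +):
  point load 90 at a = 5.4: Pa²(3L − a)/(6EI) = 9448/EI
Tip deflection under a unit load at B: L³/(3EI) = 243/EI.
The prop prevents deflection at B: R_B = δ_0/δ_{BB} = 9448/243 = 38.88 kN.
Vertical equilibrium: R_A = ΣP − R_B = 90 − 38.88 = 51.12 kN.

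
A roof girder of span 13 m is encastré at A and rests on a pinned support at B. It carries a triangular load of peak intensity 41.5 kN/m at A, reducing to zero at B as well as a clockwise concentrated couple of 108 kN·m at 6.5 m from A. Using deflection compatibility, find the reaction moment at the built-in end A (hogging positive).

Take the reaction at B as the redundant and release it; the primary structure is a cantilever fixed at A.
Primary-structure tip deflection at B by superposition:
  triangular load, peak 41.5 at the fixed end: w₀L⁴/(30EI) = 39509/EI
  clockwise couple 108 at a = 6.5: M₀a(2L − a)/(2EI) = 6844/EI
  δ_0 = 46354/EI
Tip deflection under a unit load at B: L³/(3EI) = 732.3/EI.
The prop prevents deflection at B: R_B = δ_0/δ_{BB} = 46354/732.3 = 63.3 kN.
Moment equilibrium about A: M_A = Σ(load moments about A) − R_B·L = 1277 − 63.3×13 = 454.1 kN·m.

M_A = 454.1 kN·m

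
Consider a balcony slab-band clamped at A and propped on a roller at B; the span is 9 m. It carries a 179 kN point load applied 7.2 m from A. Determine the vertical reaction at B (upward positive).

R_B = 126 kN

Choose R_B as the redundant. The primary structure is the cantilever fixed at A.
Primary-structure tip deflection at B by superposition:
  point load 179 at a = 7.2: Pa²(3L − a)/(6EI) = 30622/EI
Tip deflection under a unit load at B: L³/(3EI) = 243/EI.
Compatibility at B: δ_0 − R_B·δ_{BB} = 0, so R_B = 30622/243 = 126 kN.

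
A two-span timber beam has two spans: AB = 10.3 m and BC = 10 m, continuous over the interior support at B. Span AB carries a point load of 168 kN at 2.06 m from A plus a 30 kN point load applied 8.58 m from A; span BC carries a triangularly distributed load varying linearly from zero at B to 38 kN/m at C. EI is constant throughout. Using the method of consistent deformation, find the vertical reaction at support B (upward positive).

R_B = 164 kN

Take M_B as the redundant. Released structure: two simple spans AB and BC with a hinge at B.
End slopes at the hinge B, treating each span as simply supported:
  span AB: point load 168 at a = 2.06: Pab(L + a)/(6LEI) = 570.3/EI
  span AB: point load 30 at a = 8.58: Pab(L + a)/(6LEI) = 135.3/EI
  span BC: triangular load, peak 38: 7w₀L³/(360EI) = 738.9/EI
  relative rotation θ_0 = (705.6 + 738.9)/EI = 1444/EI
A unit hogging moment at B produces rotation L₁/(3EI) + L₂/(3EI) = 6.767/EI.
Compatibility: M_B·(L₁+L₂)/(3EI) = θ_0, giving M_B = 213.5 kN·m (hogging).
Span AB, ΣM about A with M_B applied at B: R_B^{AB}·10.3 = 603.5 + 213.5, so R_B^{AB} = 79.32 kN and R_A = 198 − 79.32 = 118.7 kN.
Span BC, ΣM about C: R_B^{BC}·10 = 633.3 + 213.5, so R_B^{BC} = 84.68 kN and R_C = 190 − 84.68 = 105.3 kN.
R_B = 79.32 + 84.68 = 164 kN.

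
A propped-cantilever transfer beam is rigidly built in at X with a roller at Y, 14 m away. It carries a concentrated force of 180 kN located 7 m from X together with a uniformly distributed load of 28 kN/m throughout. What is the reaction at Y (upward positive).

R_Y = 203.2 kN

Choose R_Y as the redundant. The primary structure is the cantilever fixed at X.
Downward deflection at the released point Y due to the loads:
  point load 180 at a = 7: Pa²(3L − a)/(6EI) = 51450/EI
  UDL 28: wL⁴/(8EI) = 134456/EI
  δ_0 = 185906/EI
Flexibility coefficient — unit upward force at Y: δ_{YY} = L³/(3EI) = 914.7/EI.
Compatibility at Y: δ_0 − R_Y·δ_{YY} = 0, so R_Y = 185906/914.7 = 203.2 kN.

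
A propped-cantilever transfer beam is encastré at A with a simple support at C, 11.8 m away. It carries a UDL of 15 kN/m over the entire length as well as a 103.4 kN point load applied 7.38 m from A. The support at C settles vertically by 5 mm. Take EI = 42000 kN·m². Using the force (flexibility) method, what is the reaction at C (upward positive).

Take the reaction at C as the redundant and release it; the primary structure is a cantilever fixed at A.
Downward deflection at the released point C due to the loads:
  UDL 15: wL⁴/(8EI) = 36352/EI
  point load 103.4 at a = 7.38: Pa²(3L − a)/(6EI) = 26300/EI
  δ_0 = 62652/EI
Tip deflection under a unit load at C: L³/(3EI) = 547.7/EI.
With EI = 42000 kN·m²: δ_0 = 1.4917 m and δ_{CC} = 0.01304 m/kN.
Compatibility — the beam at C must follow the support down by 0.005 m: δ_0 − R_C·δ_{CC} = 0.005, so R_C = (1.4917 − 0.005)/0.01304 = 114 kN.

R_C = 114 kN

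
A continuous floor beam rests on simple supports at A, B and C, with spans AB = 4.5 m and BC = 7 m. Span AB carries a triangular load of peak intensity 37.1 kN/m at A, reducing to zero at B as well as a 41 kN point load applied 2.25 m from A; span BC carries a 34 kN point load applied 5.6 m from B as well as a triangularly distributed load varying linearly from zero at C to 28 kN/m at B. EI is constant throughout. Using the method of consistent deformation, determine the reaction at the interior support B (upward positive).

Take M_B as the redundant. Released structure: two simple spans AB and BC with a hinge at B.
Discontinuity in slope at B on the released structure — sum the simple-span end rotations:
  span AB: triangular load, peak 37.1: 7w₀L³/(360EI) = 65.74/EI
  span AB: point load 41 at a = 2.25: Pab(L + a)/(6LEI) = 51.89/EI
  span BC: point load 34 at a = 5.6: Pab(L + b)/(6LEI) = 53.31/EI
  span BC: triangular load, peak 28: w₀L³/(45EI) = 213.4/EI
  relative rotation θ_0 = (117.6 + 266.7)/EI = 384.4/EI
A unit hogging moment at B produces rotation L₁/(3EI) + L₂/(3EI) = 3.833/EI.
Slope continuity at B: θ_0 = M_B·3.833/EI, so M_B = 384.4/3.833 = 100.3 kN·m (hogging).
Span AB, ΣM about A with M_B applied at B: R_B^{AB}·4.5 = 217.5 + 100.3, so R_B^{AB} = 70.61 kN and R_A = 124.5 − 70.61 = 53.87 kN.
Span BC, ΣM about C: R_B^{BC}·7 = 504.9 + 100.3, so R_B^{BC} = 86.46 kN and R_C = 132 − 86.46 = 45.54 kN.
R_B = 70.61 + 86.46 = 157.1 kN.

R_B = 157.1 kN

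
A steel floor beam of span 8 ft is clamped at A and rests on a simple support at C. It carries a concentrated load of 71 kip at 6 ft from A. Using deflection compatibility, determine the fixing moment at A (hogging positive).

M_A = 66.56 kip·ft

Take the reaction at C as the redundant and release it; the primary structure is a cantilever fixed at A.
Free-end deflection of the primary structure under the applied loading (downward +):
  point load 71 at a = 6: Pa²(3L − a)/(6EI) = 7668/EI
Tip deflection under a unit load at C: L³/(3EI) = 170.7/EI.
Compatibility at C: δ_0 − R_C·δ_{CC} = 0, so R_C = 7668/170.7 = 44.93 kip.
Moment equilibrium about A: M_A = Σ(load moments about A) − R_C·L = 426 − 44.93×8 = 66.56 kip·ft.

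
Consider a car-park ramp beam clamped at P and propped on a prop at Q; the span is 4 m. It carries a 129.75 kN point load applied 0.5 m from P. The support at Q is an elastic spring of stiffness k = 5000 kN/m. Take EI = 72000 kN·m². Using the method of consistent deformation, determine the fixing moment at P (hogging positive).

M_P = 57.92 kN·m

Remove the prop at Q; the released (primary) structure is a cantilever built in at P.
Primary-structure tip deflection at Q by superposition:
  point load 129.75 at a = 0.5: Pa²(3L − a)/(6EI) = 62.17/EI
Flexibility coefficient — unit upward force at Q: δ_{QQ} = L³/(3EI) = 21.33/EI.
With EI = 72000 kN·m²: δ_0 = 0.000863 m and δ_{QQ} = 0.000296 m/kN.
Compatibility — the spring shortens by R_Q/k under the reaction it provides: δ_0 − R_Q·δ_{QQ} = R_Q/k. With 1/k = 0.0002 m/kN, R_Q = δ_0 / (δ_{QQ} + 1/k) = 0.000863 / (0.000296 + 0.0002) = 1.74 kN.
Moment equilibrium about P: M_P = Σ(load moments about P) − R_Q·L = 64.88 − 1.74×4 = 57.92 kN·m.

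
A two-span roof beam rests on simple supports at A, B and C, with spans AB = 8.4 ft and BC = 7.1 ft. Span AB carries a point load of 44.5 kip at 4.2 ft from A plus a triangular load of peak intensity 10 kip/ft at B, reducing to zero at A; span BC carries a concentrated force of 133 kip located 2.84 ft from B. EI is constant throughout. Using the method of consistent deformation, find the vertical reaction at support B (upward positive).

R_B = 168.1 kip

Insert a hinge at B; M_B is the redundant, and each span becomes simply supported.
End slopes at the hinge B, treating each span as simply supported:
  span AB: point load 44.5 at a = 4.2: Pab(L + a)/(6LEI) = 196.2/EI
  span AB: triangular load, peak 10: w₀L³/(45EI) = 131.7/EI
  span BC: point load 133 at a = 2.84: Pab(L + b)/(6LEI) = 429.1/EI
  relative rotation θ_0 = (328 + 429.1)/EI = 757/EI
A unit hogging moment at B produces rotation L₁/(3EI) + L₂/(3EI) = 5.167/EI.
Slope continuity at B: θ_0 = M_B·5.167/EI, so M_B = 757/5.167 = 146.5 kip·ft (hogging).
Span AB, ΣM about A with M_B applied at B: R_B^{AB}·8.4 = 422.1 + 146.5, so R_B^{AB} = 67.69 kip and R_A = 86.5 − 67.69 = 18.81 kip.
Span BC, ΣM about C: R_B^{BC}·7.1 = 566.6 + 146.5, so R_B^{BC} = 100.4 kip and R_C = 133 − 100.4 = 32.56 kip.
R_B = 67.69 + 100.4 = 168.1 kip.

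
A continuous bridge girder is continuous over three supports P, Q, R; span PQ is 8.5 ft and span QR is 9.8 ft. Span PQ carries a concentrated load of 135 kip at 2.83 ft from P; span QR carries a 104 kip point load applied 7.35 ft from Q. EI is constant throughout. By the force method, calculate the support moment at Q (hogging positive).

M_Q = 142.9 kip·ft

Release continuity at Q by inserting a hinge; the redundant is the internal moment M_Q. The primary structure is two simply-supported spans PQ and QR.
Rotations at Q on the released spans (each span's end-slope, ×1/EI):
  span PQ: point load 135 at a = 2.83: Pab(L + a)/(6LEI) = 481.2/EI
  span QR: point load 104 at a = 7.35: Pab(L + b)/(6LEI) = 390.2/EI
  relative rotation θ_0 = (481.2 + 390.2)/EI = 871.4/EI
A unit hogging moment at Q produces rotation L₁/(3EI) + L₂/(3EI) = 6.1/EI.
Slope continuity at Q: θ_0 = M_Q·6.1/EI, so M_Q = 871.4/6.1 = 142.9 kip·ft (hogging).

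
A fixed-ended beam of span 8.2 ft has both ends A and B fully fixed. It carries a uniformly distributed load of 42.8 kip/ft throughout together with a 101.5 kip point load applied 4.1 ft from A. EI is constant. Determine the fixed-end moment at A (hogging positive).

M_A = 343.9 kip·ft

Take the two fixed-end moments M_A, M_B as redundants; the released structure is the simple span AB.
End rotations of the released simple span under the applied load (×1/EI):
  at A: UDL 42.8: wL³/(24EI) = 983.3/EI
  at B: UDL 42.8: wL³/(24EI) = 983.3/EI
  at A: point load 101.5 at a = 4.1: Pab(L + b)/(6LEI) = 426.6/EI
  at B: point load 101.5 at a = 4.1: Pab(L + a)/(6LEI) = 426.6/EI
  θ_A0 = 1410/EI,  θ_B0 = 1410/EI
Flexibility coefficients: a unit moment at one end gives L/(3EI) there and L/(6EI) at the far end, so f₁₁ = f₂₂ = 2.733/EI and f₁₂ = f₂₁ = 1.367/EI.
Compatibility — zero rotation at each built-in end:
  2.733 M_A + 1.367 M_B = 1410
  1.367 M_A + 2.733 M_B = 1410
Solving the pair gives M_A = 343.9 kip·ft and M_B = 343.9 kip·ft (hogging).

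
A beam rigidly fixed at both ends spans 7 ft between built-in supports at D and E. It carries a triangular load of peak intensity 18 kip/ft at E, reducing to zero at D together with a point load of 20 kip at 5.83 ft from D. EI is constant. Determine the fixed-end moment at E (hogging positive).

M_E = 60.33 kip·ft

Take the two fixed-end moments M_D, M_E as redundants; the released structure is the simple span DE.
Simple-span end rotations at D and E under the given loads:
  at D: triangular load, peak 18: 7w₀L³/(360EI) = 120/EI
  at E: triangular load, peak 18: w₀L³/(45EI) = 137.2/EI
  at D: point load 20 at a = 5.83: Pab(L + b)/(6LEI) = 26.54/EI
  at E: point load 20 at a = 5.83: Pab(L + a)/(6LEI) = 41.67/EI
  θ_D0 = 146.6/EI,  θ_E0 = 178.9/EI
Flexibility coefficients: a unit moment at one end gives L/(3EI) there and L/(6EI) at the far end, so f₁₁ = f₂₂ = 2.333/EI and f₁₂ = f₂₁ = 1.167/EI.
Compatibility — zero rotation at each built-in end:
  2.333 M_D + 1.167 M_E = 146.6
  1.167 M_D + 2.333 M_E = 178.9
Solving the pair gives M_D = 32.66 kip·ft and M_E = 60.33 kip·ft (hogging).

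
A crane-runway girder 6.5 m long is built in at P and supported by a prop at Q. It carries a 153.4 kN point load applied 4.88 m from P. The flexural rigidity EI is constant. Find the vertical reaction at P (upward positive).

Choose R_Q as the redundant. The primary structure is the cantilever fixed at P.
Primary-structure tip deflection at Q by superposition:
  point load 153.4 at a = 4.88: Pa²(3L − a)/(6EI) = 8901/EI
Flexibility coefficient — unit upward force at Q: δ_{QQ} = L³/(3EI) = 91.54/EI.
The prop prevents deflection at Q: R_Q = δ_0/δ_{QQ} = 8901/91.54 = 97.24 kN.
Vertical equilibrium: R_P = ΣP − R_Q = 153.4 − 97.24 = 56.16 kN.

R_P = 56.16 kN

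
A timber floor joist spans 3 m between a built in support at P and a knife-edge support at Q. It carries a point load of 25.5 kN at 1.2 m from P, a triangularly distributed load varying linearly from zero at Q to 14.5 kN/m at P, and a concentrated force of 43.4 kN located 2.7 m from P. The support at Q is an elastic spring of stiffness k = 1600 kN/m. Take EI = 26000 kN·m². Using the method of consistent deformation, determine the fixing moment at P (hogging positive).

M_P = 119.7 kN·m

Take the reaction at Q as the redundant and release it; the primary structure is a cantilever fixed at P.
Free-end deflection of the primary structure under the applied loading (downward +):
  point load 25.5 at a = 1.2: Pa²(3L − a)/(6EI) = 47.74/EI
  triangular load, peak 14.5 at the fixed end: w₀L⁴/(30EI) = 39.15/EI
  point load 43.4 at a = 2.7: Pa²(3L − a)/(6EI) = 332.2/EI
  δ_0 = 419.1/EI
Tip deflection under a unit load at Q: L³/(3EI) = 9/EI.
With EI = 26000 kN·m²: δ_0 = 0.016119 m and δ_{QQ} = 0.000346 m/kN.
Compatibility — the spring shortens by R_Q/k under the reaction it provides: δ_0 − R_Q·δ_{QQ} = R_Q/k. With 1/k = 0.000625 m/kN, R_Q = δ_0 / (δ_{QQ} + 1/k) = 0.016119 / (0.000346 + 0.000625) = 16.6 kN.
Moment equilibrium about P: M_P = Σ(load moments about P) − R_Q·L = 169.5 − 16.6×3 = 119.7 kN·m.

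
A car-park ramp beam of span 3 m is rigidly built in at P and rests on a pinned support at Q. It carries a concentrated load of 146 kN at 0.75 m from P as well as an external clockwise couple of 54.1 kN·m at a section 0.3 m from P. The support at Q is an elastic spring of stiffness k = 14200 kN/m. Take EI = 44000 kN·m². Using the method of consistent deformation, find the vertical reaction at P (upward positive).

Take the reaction at Q as the redundant and release it; the primary structure is a cantilever fixed at P.
Primary-structure tip deflection at Q by superposition:
  point load 146 at a = 0.75: Pa²(3L − a)/(6EI) = 112.9/EI
  clockwise couple 54.1 at a = 0.3: M₀a(2L − a)/(2EI) = 46.26/EI
  δ_0 = 159.2/EI
Tip deflection under a unit load at Q: L³/(3EI) = 9/EI.
With EI = 44000 kN·m²: δ_0 = 0.003618 m and δ_{QQ} = 0.000205 m/kN.
Compatibility — the spring shortens by R_Q/k under the reaction it provides: δ_0 − R_Q·δ_{QQ} = R_Q/k. With 1/k = 0.00007 m/kN, R_Q = δ_0 / (δ_{QQ} + 1/k) = 0.003618 / (0.000205 + 0.00007) = 13.16 kN.
Vertical equilibrium: R_P = ΣP − R_Q = 146 − 13.16 = 132.8 kN.

R_P = 132.8 kN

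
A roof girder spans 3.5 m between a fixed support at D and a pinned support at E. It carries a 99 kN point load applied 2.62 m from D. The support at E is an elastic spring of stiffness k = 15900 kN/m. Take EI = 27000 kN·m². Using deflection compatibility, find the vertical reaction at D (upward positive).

R_D = 43.18 kN

Choose R_E as the redundant. The primary structure is the cantilever fixed at D.
Primary-structure tip deflection at E by superposition:
  point load 99 at a = 2.62: Pa²(3L − a)/(6EI) = 892.5/EI
Flexibility coefficient — unit upward force at E: δ_{EE} = L³/(3EI) = 14.29/EI.
With EI = 27000 kN·m²: δ_0 = 0.033056 m and δ_{EE} = 0.000529 m/kN.
Compatibility — the spring shortens by R_E/k under the reaction it provides: δ_0 − R_E·δ_{EE} = R_E/k. With 1/k = 0.000063 m/kN, R_E = δ_0 / (δ_{EE} + 1/k) = 0.033056 / (0.000529 + 0.000063) = 55.82 kN.
Vertical equilibrium: R_D = ΣP − R_E = 99 − 55.82 = 43.18 kN.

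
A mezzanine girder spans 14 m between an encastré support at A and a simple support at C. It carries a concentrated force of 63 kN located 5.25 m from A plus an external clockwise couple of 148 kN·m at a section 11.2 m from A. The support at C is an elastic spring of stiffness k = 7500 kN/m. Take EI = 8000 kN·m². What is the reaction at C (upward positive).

R_C = 26.82 kN

Take the reaction at C as the redundant and release it; the primary structure is a cantilever fixed at A.
Primary-structure tip deflection at C by superposition:
  point load 63 at a = 5.25: Pa²(3L − a)/(6EI) = 10636/EI
  clockwise couple 148 at a = 11.2: M₀a(2L − a)/(2EI) = 13924/EI
  δ_0 = 24560/EI
Tip deflection under a unit load at C: L³/(3EI) = 914.7/EI.
With EI = 8000 kN·m²: δ_0 = 3.0699 m and δ_{CC} = 0.11433 m/kN.
Compatibility — the spring shortens by R_C/k under the reaction it provides: δ_0 − R_C·δ_{CC} = R_C/k. With 1/k = 0.000133 m/kN, R_C = δ_0 / (δ_{CC} + 1/k) = 3.0699 / (0.11433 + 0.000133) = 26.82 kN.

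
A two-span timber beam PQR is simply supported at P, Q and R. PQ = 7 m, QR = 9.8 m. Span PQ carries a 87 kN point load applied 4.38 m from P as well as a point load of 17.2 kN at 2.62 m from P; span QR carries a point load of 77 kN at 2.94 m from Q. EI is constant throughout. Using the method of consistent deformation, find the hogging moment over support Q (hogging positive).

M_Q = 135 kN·m

Release continuity at Q by inserting a hinge; the redundant is the internal moment M_Q. The primary structure is two simply-supported spans PQ and QR.
Rotations at Q on the released spans (each span's end-slope, ×1/EI):
  span PQ: point load 87 at a = 4.38: Pab(L + a)/(6LEI) = 270.5/EI
  span PQ: point load 17.2 at a = 2.62: Pab(L + a)/(6LEI) = 45.21/EI
  span QR: point load 77 at a = 2.94: Pab(L + b)/(6LEI) = 440/EI
  relative rotation θ_0 = (315.7 + 440)/EI = 755.7/EI
A unit hogging moment at Q produces rotation L₁/(3EI) + L₂/(3EI) = 5.6/EI.
Compatibility: M_Q·(L₁+L₂)/(3EI) = θ_0, giving M_Q = 135 kN·m (hogging).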